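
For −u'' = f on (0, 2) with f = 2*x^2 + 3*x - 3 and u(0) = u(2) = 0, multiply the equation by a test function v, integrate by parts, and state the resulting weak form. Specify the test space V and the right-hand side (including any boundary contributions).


V = H^1_0(0, 2) (so v(0) = v(2) = 0); weak form: ∫_0^2 u'v' dx = ∫_0^2 (2*x^2 + 3*x - 3) v dx for all v ∈ V.

Multiply both sides by a test function v and integrate from 0 to 2:
  ∫_0^2 −u''(x) v(x) dx = ∫_0^2 f(x) v(x) dx.
Integrate the LHS by parts once:
  ∫_0^2 −u'' v dx = −[u'(x) v(x)]_0^2 + ∫_0^2 u'(x) v'(x) dx.
Thus ∫_0^2 u'(x) v'(x) dx = ∫_0^2 f(x) v(x) dx + [u'(x) v(x)]_0^2.
Choose V so that boundary terms are either known or forced to vanish.
u is Dirichlet: u(0) = u(2) = 0. Let V = H^1_0(0, 2); then v(0) = v(2) = 0, and [u' v]_0^2 = 0.
Weak formulation: find u (satisfying any essential BC) such that ∫_0^2 u'(x) v'(x) dx = ∫_0^2 f v dx for all v ∈ V.
Substituting f(x) = 2*x^2 + 3*x - 3, the right-hand side is ∫_0^2 (2*x^2 + 3*x - 3) v dx.


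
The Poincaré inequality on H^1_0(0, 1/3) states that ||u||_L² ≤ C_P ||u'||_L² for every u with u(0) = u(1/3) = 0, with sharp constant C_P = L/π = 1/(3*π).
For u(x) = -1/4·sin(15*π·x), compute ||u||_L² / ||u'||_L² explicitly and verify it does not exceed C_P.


||u||_L² / ||u'||_L² = 1/(15*π) < C_P = 1/(3*π).

u(x) = -1/4·sin(15*π·x), so u'(x) = -15*π*cos(15*π*x)/4.
Writing u(x) = A·sin(kπx/L) with A = -1/4 and k = 5, use ∫_0^L sin²(kπx/L) dx = L/2 and ∫_0^L cos²(kπx/L) dx = L/2.
u² = 1/16·sin²(15*π·x) and (u')² = 225*π^2/16·cos²(15*π·x), and each of sin², cos² integrates to L/2 = 1/6 over (0, 1/3).
∫_0^1/3 u² dx = 1/96, so ||u||_L² = sqrt(6)/24.
∫_0^1/3 (u')² dx = 75*π^2/32, so ||u'||_L² = 5*sqrt(6)*π/8.
Ratio ||u||_L² / ||u'||_L² = 1/(15*π).
Sharp Poincaré constant on H^1_0(0, 1/3) is C_P = L/π = 1/(3*π), achieved by sin(3*π·x).
This is the k = 5 harmonic; the ratio L/(kπ) is strictly less than C_P = L/π, consistent with the sharp inequality ||u||_L² ≤ C_P ||u'||_L².


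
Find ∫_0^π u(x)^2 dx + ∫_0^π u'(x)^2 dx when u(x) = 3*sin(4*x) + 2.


||u||_{H^1(0,π)}^2 = 161*π/2

u'(x) = 12*cos(4*x).
Expand u² and (u')² and integrate term by term on (0, π), using: for integers n ≥ 1, ∫_0^π sin²(nx) dx = ∫_0^π cos²(nx) dx = π/2; for n ≠ n', ∫_0^π sin(nx)sin(n'x) dx = ∫_0^π cos(nx)cos(n'x) dx = 0; and by product-to-sum, ∫_0^π sin(nx)cos(n'x) dx = ½∫_0^π [sin((n+n')x) + sin((n−n')x)] dx, which is 0 when n+n' is even and 2n/(n²−n'²) when n+n' is odd (it need not vanish on (0, π)). For the constant mode: ∫_0^π 1 dx = π, ∫_0^π cos(nx) dx = 0, ∫_0^π sin(nx) dx = (1−(−1)^n)/n.
  u² squared terms: (2)²·∫1 dx = 4·π = 4*π;  (3)²·∫sin(4x)² dx = 9·π/2 = 9*π/2.
  u² cross terms: 2·(2)·(3)·∫1·sin(4x) dx = 12·(0) = 0.
  So ∫_0^π u² dx = 4*π + 9*π/2 + 0 = 17*π/2.
  (u')² squared terms: (12)²·∫cos(4x)² dx = 144·π/2 = 72*π.
  So ∫_0^π (u')² dx = 72*π.
||u||_{H^1}^2 = (17*π/2) + (72*π) = 161*π/2.


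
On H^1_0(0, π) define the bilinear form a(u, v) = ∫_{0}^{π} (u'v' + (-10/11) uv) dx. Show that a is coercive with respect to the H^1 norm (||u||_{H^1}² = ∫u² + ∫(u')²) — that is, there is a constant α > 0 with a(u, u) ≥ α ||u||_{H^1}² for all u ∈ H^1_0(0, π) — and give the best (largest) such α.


α = 1/22

Coercivity of a(·,·) on H^1_0(0, π) means a(u, u) ≥ α ||u||_{H^1}² for every u ∈ H^1_0.
The interval has length L = π, and Poincaré/coercivity depend only on L. Here a(u, u) = ∫(u')² + (-10/11)·∫u².
Here c = -10/11 < 0 with |c| < (π/L)² = 1, so coercivity still holds. The condition a(u,u) ≥ α||u||_{H^1}² reads (1−α)∫(u')² ≥ (α−c)∫u². Any admissible α is ≤ 1 (rapidly oscillating u have ∫u²/∫(u')² → 0), and α = 1 would force 0 ≥ (1−c)∫u², impossible since c < 1; so 1−α > 0. By the sharp Poincaré inequality on H^1_0 of an interval of length L, ∫(u')² ≥ (π/L)²∫u² with equality for the first sine mode sin(π(x−x₀)/L) (x₀ the left endpoint), so the inequality holds for all u iff (1−α)(π/L)² ≥ α − c, i.e. α ≤ ((π/L)² + c)/((π/L)² + 1) = (1 + c(L/π)²)/(1 + (L/π)²). (Direct route, valid since c ≤ 0: Poincaré gives c∫u² ≥ c(L/π)²∫(u')², so a(u,u) ≥ (1 + c(L/π)²)∫(u')², while ||u||_{H^1}² ≤ (1 + (L/π)²)∫(u')²; dividing yields the same α.) With (π/L)² = 1 and c = -10/11, the largest admissible constant is α = ((π/L)² + c)/((π/L)² + 1).
Simplifying, α = 1/22.


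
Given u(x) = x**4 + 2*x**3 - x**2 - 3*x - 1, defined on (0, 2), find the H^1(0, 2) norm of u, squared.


||u||_{H^1}^2 = 245752/315

The H^1 norm (squared) on an interval (0, L) is
  ||u||_{H^1}^2 = ∫_0^L u(x)^2 dx + ∫_0^L u'(x)^2 dx.
Compute u'(x) = 4*x**3 + 6*x**2 - 2*x - 3.
Then u(x)^2 = x**8 + 4*x**7 + 2*x**6 - 10*x**5 - 13*x**4 + 2*x**3 + 11*x**2 + 6*x + 1 and u'(x)^2 = 16*x**6 + 48*x**5 + 20*x**4 - 48*x**3 - 32*x**2 + 12*x + 9.
Integrate each monomial from 0 to 2 using ∫_0^2 c·x^n dx = c·2^(n+1)/(n+1):
  ∫_0^2 u(x)^2 dx = ∫_0^2 (x^8 + 4*x^7 + 2*x^6 - 10*x^5 - 13*x^4 + 2*x^3 + 11*x^2 + 6*x + 1) dx. Term by term:
    ∫_0^2 x^8 dx = 512/9;  ∫_0^2 4*x^7 dx = 128;  ∫_0^2 2*x^6 dx = 256/7;
    ∫_0^2 -10*x^5 dx = -320/3;  ∫_0^2 -13*x^4 dx = -416/5;  ∫_0^2 2*x^3 dx = 8;
    ∫_0^2 11*x^2 dx = 88/3;  ∫_0^2 6*x dx = 12;  ∫_0^2 1 dx = 2.
  Sum: 512/9 + 128 + 256/7 − 320/3 − 416/5 + 8 + 88/3 + 12 + 2 = 26122/315.
  ∫_0^2 u'(x)^2 dx = ∫_0^2 (16*x^6 + 48*x^5 + 20*x^4 - 48*x^3 - 32*x^2 + 12*x + 9) dx. Term by term:
    ∫_0^2 16*x^6 dx = 2048/7;  ∫_0^2 48*x^5 dx = 512;  ∫_0^2 20*x^4 dx = 128;
    ∫_0^2 -48*x^3 dx = -192;  ∫_0^2 -32*x^2 dx = -256/3;  ∫_0^2 12*x dx = 24;
    ∫_0^2 9 dx = 18.
  Sum: 2048/7 + 512 + 128 − 192 − 256/3 + 24 + 18 = 14642/21.
Adding: ||u||_{H^1}^2 = 26122/315 + 14642/21 = 245752/315.


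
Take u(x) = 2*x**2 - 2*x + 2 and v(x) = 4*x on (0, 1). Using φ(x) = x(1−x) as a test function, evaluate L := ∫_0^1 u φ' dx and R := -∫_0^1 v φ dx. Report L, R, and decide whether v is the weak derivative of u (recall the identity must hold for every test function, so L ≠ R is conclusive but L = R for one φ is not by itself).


LHS = 0, RHS = -1/3. No, v is not the weak derivative of u.

u(x) = 2*x**2 - 2*x + 2, classical derivative u'(x) = 4*x - 2.
φ(x) = x(1−x), so φ'(x) = 1 - 2*x.
Note φ(0) = φ(1) = 0, so the boundary term u·φ vanishes.
LHS = ∫_0^1 u(x) φ'(x) dx = ∫_0^1 (-4*x^3 + 6*x^2 - 6*x + 2) dx. Term by term:
  ∫_0^1 -4*x^3 dx = -1;  ∫_0^1 6*x^2 dx = 2;  ∫_0^1 -6*x dx = -3;
  ∫_0^1 2 dx = 2.
Sum: -1 + 2 − 3 + 2 = 0.
So LHS = 0.
∫_0^1 v(x) φ(x) dx = ∫_0^1 (-4*x^3 + 4*x^2) dx. Term by term:
  ∫_0^1 -4*x^3 dx = -1;  ∫_0^1 4*x^2 dx = 4/3.
Sum: -1 + 4/3 = 1/3.
So RHS = -∫_0^1 v(x) φ(x) dx = -1/3.
LHS − RHS = 1/3 ≠ 0, so the identity fails.
(For a valid weak derivative the identity must hold for EVERY test function, in particular this one. The failure shows v is NOT the weak derivative of u.)
Correct weak derivative would be u'(x) = 4*x - 2.


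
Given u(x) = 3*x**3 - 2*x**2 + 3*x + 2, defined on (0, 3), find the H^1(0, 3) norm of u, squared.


||u||_{H^1}^2 = 193398/35

The H^1 norm (squared) on an interval (0, L) is
  ||u||_{H^1}^2 = ∫_0^L u(x)^2 dx + ∫_0^L u'(x)^2 dx.
Compute u'(x) = 9*x**2 - 4*x + 3.
Then u(x)^2 = 9*x**6 - 12*x**5 + 22*x**4 + x**2 + 12*x + 4 and u'(x)^2 = 81*x**4 - 72*x**3 + 70*x**2 - 24*x + 9.
Integrate each monomial from 0 to 3 using ∫_0^3 c·x^n dx = c·3^(n+1)/(n+1):
  ∫_0^3 u(x)^2 dx = ∫_0^3 (9*x^6 - 12*x^5 + 22*x^4 + x^2 + 12*x + 4) dx. Term by term:
    ∫_0^3 9*x^6 dx = 19683/7;  ∫_0^3 -12*x^5 dx = -1458;  ∫_0^3 22*x^4 dx = 5346/5;
    ∫_0^3 x^2 dx = 9;  ∫_0^3 12*x dx = 54;  ∫_0^3 4 dx = 12.
  Sum: 19683/7 − 1458 + 5346/5 + 9 + 54 + 12 = 87432/35.
  ∫_0^3 u'(x)^2 dx = ∫_0^3 (81*x^4 - 72*x^3 + 70*x^2 - 24*x + 9) dx. Term by term:
    ∫_0^3 81*x^4 dx = 19683/5;  ∫_0^3 -72*x^3 dx = -1458;  ∫_0^3 70*x^2 dx = 630;
    ∫_0^3 -24*x dx = -108;  ∫_0^3 9 dx = 27.
  Sum: 19683/5 − 1458 + 630 − 108 + 27 = 15138/5.
Adding: ||u||_{H^1}^2 = 87432/35 + 15138/5 = 193398/35.


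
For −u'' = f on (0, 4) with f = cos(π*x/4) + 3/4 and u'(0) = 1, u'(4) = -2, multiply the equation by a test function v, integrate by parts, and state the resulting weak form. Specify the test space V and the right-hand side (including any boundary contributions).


V = H^1(0, 4) (v unrestricted at boundary; u is determined up to an additive constant); weak form: ∫_0^4 u'v' dx = ∫_0^4 (cos(π*x/4) + 3/4) v dx − 2·v(4) − v(0) for all v ∈ V.

Multiply both sides by a test function v and integrate from 0 to 4:
  ∫_0^4 −u''(x) v(x) dx = ∫_0^4 f(x) v(x) dx.
Integrate the LHS by parts once:
  ∫_0^4 −u'' v dx = −[u'(x) v(x)]_0^4 + ∫_0^4 u'(x) v'(x) dx.
Thus ∫_0^4 u'(x) v'(x) dx = ∫_0^4 f(x) v(x) dx + [u'(x) v(x)]_0^4.
Choose V so that boundary terms are either known or forced to vanish.
u has inhomogeneous Neumann u'(0) = 1, u'(4) = -2. [u' v]_0^4 = (-2)·v(4) − (1)·v(0) = − 2·v(4) − v(0). Take V = H^1(0, 4); boundary term becomes part of RHS.
Weak formulation: find u (satisfying any essential BC) such that ∫_0^4 u'(x) v'(x) dx = ∫_0^4 f v dx − 2·v(4) − v(0) for all v ∈ V (Neumann data are natural BCs: they enter the RHS as boundary terms).
Substituting f(x) = cos(π*x/4) + 3/4, the right-hand side is ∫_0^4 (cos(π*x/4) + 3/4) v dx − 2·v(4) − v(0).
Compatibility check (pure Neumann): taking v ≡ 1 ∈ V gives 0 = ∫_0^4 f dx + (-2) − (1), i.e. ∫_0^4 f dx must equal u'(0) − u'(4) = 3. Indeed ∫_0^4 (cos(π*x/4) + 3/4) dx = 3, so the data are compatible. The solution is then unique only up to an additive constant (fix it e.g. by requiring ∫_0^4 u dx = 0).


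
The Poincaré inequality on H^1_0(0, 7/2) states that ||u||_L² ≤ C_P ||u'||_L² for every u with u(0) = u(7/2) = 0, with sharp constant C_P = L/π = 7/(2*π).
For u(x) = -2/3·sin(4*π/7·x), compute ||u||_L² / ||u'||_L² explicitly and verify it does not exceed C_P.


||u||_L² / ||u'||_L² = 7/(4*π) < C_P = 7/(2*π).

u(x) = -2/3·sin(4*π/7·x), so u'(x) = -8*π*cos(4*π*x/7)/21.
Writing u(x) = A·sin(kπx/L) with A = -2/3 and k = 2, use ∫_0^L sin²(kπx/L) dx = L/2 and ∫_0^L cos²(kπx/L) dx = L/2.
u² = 4/9·sin²(4*π/7·x) and (u')² = 64*π^2/441·cos²(4*π/7·x), and each of sin², cos² integrates to L/2 = 7/4 over (0, 7/2).
∫_0^7/2 u² dx = 7/9, so ||u||_L² = sqrt(7)/3.
∫_0^7/2 (u')² dx = 16*π^2/63, so ||u'||_L² = 4*sqrt(7)*π/21.
Ratio ||u||_L² / ||u'||_L² = 7/(4*π).
Sharp Poincaré constant on H^1_0(0, 7/2) is C_P = L/π = 7/(2*π), achieved by sin(2*π/7·x).
This is the k = 2 harmonic; the ratio L/(kπ) is strictly less than C_P = L/π, consistent with the sharp inequality ||u||_L² ≤ C_P ||u'||_L².


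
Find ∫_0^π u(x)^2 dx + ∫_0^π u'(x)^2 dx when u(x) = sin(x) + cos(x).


||u||_{H^1(0,π)}^2 = 2*π

u'(x) = -sin(x) + cos(x).
Expand u² and (u')² and integrate term by term on (0, π), using: for integers n ≥ 1, ∫_0^π sin²(nx) dx = ∫_0^π cos²(nx) dx = π/2; for n ≠ n', ∫_0^π sin(nx)sin(n'x) dx = ∫_0^π cos(nx)cos(n'x) dx = 0; and by product-to-sum, ∫_0^π sin(nx)cos(n'x) dx = ½∫_0^π [sin((n+n')x) + sin((n−n')x)] dx, which is 0 when n+n' is even and 2n/(n²−n'²) when n+n' is odd (it need not vanish on (0, π)).
  u² squared terms: (1)²·∫cos(x)² dx = 1·π/2 = π/2;  (1)²·∫sin(x)² dx = 1·π/2 = π/2.
  u² cross terms: 2·(1)·(1)·∫cos(x)·sin(x) dx = 2·(0) = 0.
  So ∫_0^π u² dx = π/2 + π/2 + 0 = π.
  (u')² squared terms: (-1)²·∫sin(x)² dx = 1·π/2 = π/2;  (1)²·∫cos(x)² dx = 1·π/2 = π/2.
  (u')² cross terms: 2·(-1)·(1)·∫sin(x)·cos(x) dx = -2·(0) = 0.
  So ∫_0^π (u')² dx = π/2 + π/2 + 0 = π.
||u||_{H^1}^2 = (π) + (π) = 2*π.


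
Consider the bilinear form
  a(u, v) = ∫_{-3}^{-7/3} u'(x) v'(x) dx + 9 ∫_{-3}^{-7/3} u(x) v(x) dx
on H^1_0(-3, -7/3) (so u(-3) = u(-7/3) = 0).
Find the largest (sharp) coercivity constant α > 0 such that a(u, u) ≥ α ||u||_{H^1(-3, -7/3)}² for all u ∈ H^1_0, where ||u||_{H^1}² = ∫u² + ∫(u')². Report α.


α = 1

Coercivity of a(·,·) on H^1_0(-3, -7/3) means a(u, u) ≥ α ||u||_{H^1}² for every u ∈ H^1_0.
The interval has length L = 2/3, and Poincaré/coercivity depend only on L. Here a(u, u) = ∫(u')² + (9)·∫u².
Here c = 9 ≥ 1, so a(u,u) = ∫(u')² + c∫u² ≥ ∫(u')² + ∫u² = ||u||_{H^1}², i.e. α = 1 works. No larger α is possible: a(u,u) ≥ α||u||_{H^1}² means (1−α)∫(u')² ≥ (α−c)∫u², and for the modes u_n = sin(nπ(x−x₀)/L) (x₀ the left endpoint) one has ∫u_n²/∫(u_n')² = (L/(nπ))² → 0, so a(u_n,u_n)/||u_n||_{H^1}² → 1. Hence the optimal constant is α = 1.
Therefore α = 1.


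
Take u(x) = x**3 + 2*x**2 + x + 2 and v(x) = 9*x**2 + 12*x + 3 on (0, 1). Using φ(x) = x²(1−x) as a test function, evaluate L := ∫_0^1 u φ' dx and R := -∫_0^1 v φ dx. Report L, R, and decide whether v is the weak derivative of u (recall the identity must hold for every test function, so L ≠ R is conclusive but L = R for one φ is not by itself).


LHS = -23/60, RHS = -23/20. No, v is not the weak derivative of u.

u(x) = x**3 + 2*x**2 + x + 2, classical derivative u'(x) = 3*x**2 + 4*x + 1.
φ(x) = x²(1−x), so φ'(x) = x*(2 - 3*x).
Note φ(0) = φ(1) = 0, so the boundary term u·φ vanishes.
LHS = ∫_0^1 u(x) φ'(x) dx = ∫_0^1 (-3*x^5 - 4*x^4 + x^3 - 4*x^2 + 4*x) dx. Term by term:
  ∫_0^1 -3*x^5 dx = -1/2;  ∫_0^1 -4*x^4 dx = -4/5;  ∫_0^1 x^3 dx = 1/4;
  ∫_0^1 -4*x^2 dx = -4/3;  ∫_0^1 4*x dx = 2.
Sum: -1/2 − 4/5 + 1/4 − 4/3 + 2 = -23/60.
So LHS = -23/60.
∫_0^1 v(x) φ(x) dx = ∫_0^1 (-9*x^5 - 3*x^4 + 9*x^3 + 3*x^2) dx. Term by term:
  ∫_0^1 -9*x^5 dx = -3/2;  ∫_0^1 -3*x^4 dx = -3/5;  ∫_0^1 9*x^3 dx = 9/4;
  ∫_0^1 3*x^2 dx = 1.
Sum: -3/2 − 3/5 + 9/4 + 1 = 23/20.
So RHS = -∫_0^1 v(x) φ(x) dx = -23/20.
LHS − RHS = 23/30 ≠ 0, so the identity fails.
(For a valid weak derivative the identity must hold for EVERY test function, in particular this one. The failure shows v is NOT the weak derivative of u.)
Correct weak derivative would be u'(x) = 3*x**2 + 4*x + 1.


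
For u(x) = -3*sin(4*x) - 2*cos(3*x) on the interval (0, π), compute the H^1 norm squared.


||u||_{H^1(0,π)}^2 = 960/7 + 193*π/2

u'(x) = 6*sin(3*x) - 12*cos(4*x).
Expand u² and (u')² and integrate term by term on (0, π), using: for integers n ≥ 1, ∫_0^π sin²(nx) dx = ∫_0^π cos²(nx) dx = π/2; for n ≠ n', ∫_0^π sin(nx)sin(n'x) dx = ∫_0^π cos(nx)cos(n'x) dx = 0; and by product-to-sum, ∫_0^π sin(nx)cos(n'x) dx = ½∫_0^π [sin((n+n')x) + sin((n−n')x)] dx, which is 0 when n+n' is even and 2n/(n²−n'²) when n+n' is odd (it need not vanish on (0, π)).
  u² squared terms: (-3)²·∫sin(4x)² dx = 9·π/2 = 9*π/2;  (-2)²·∫cos(3x)² dx = 4·π/2 = 2*π.
  u² cross terms: 2·(-3)·(-2)·∫sin(4x)·cos(3x) dx = 12·(8/7) = 96/7.
  So ∫_0^π u² dx = 9*π/2 + 2*π + 96/7 = 96/7 + 13*π/2.
  (u')² squared terms: (-12)²·∫cos(4x)² dx = 144·π/2 = 72*π;  (6)²·∫sin(3x)² dx = 36·π/2 = 18*π.
  (u')² cross terms: 2·(-12)·(6)·∫cos(4x)·sin(3x) dx = -144·(-6/7) = 864/7.
  So ∫_0^π (u')² dx = 72*π + 18*π + 864/7 = 864/7 + 90*π.
||u||_{H^1}^2 = (96/7 + 13*π/2) + (864/7 + 90*π) = 960/7 + 193*π/2.


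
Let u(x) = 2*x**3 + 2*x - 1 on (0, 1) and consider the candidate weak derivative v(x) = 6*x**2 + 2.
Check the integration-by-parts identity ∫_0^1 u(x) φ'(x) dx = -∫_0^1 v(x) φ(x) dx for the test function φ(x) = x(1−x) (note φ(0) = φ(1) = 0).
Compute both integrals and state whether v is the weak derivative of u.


LHS = -19/30, RHS = -19/30. Yes, v = u' weakly.

u(x) = 2*x**3 + 2*x - 1, classical derivative u'(x) = 6*x**2 + 2.
φ(x) = x(1−x), so φ'(x) = 1 - 2*x.
Note φ(0) = φ(1) = 0, so the boundary term u·φ vanishes.
LHS = ∫_0^1 u(x) φ'(x) dx = ∫_0^1 (-4*x^4 + 2*x^3 - 4*x^2 + 4*x - 1) dx. Term by term:
  ∫_0^1 -4*x^4 dx = -4/5;  ∫_0^1 2*x^3 dx = 1/2;  ∫_0^1 -4*x^2 dx = -4/3;
  ∫_0^1 4*x dx = 2;  ∫_0^1 -1 dx = -1.
Sum: -4/5 + 1/2 − 4/3 + 2 − 1 = -19/30.
So LHS = -19/30.
∫_0^1 v(x) φ(x) dx = ∫_0^1 (-6*x^4 + 6*x^3 - 2*x^2 + 2*x) dx. Term by term:
  ∫_0^1 -6*x^4 dx = -6/5;  ∫_0^1 6*x^3 dx = 3/2;  ∫_0^1 -2*x^2 dx = -2/3;
  ∫_0^1 2*x dx = 1.
Sum: -6/5 + 3/2 − 2/3 + 1 = 19/30.
So RHS = -∫_0^1 v(x) φ(x) dx = -19/30.
LHS = RHS, so the identity holds for this test φ.
Moreover u is smooth here and v(x) = u'(x) = 6*x**2 + 2 pointwise, so the identity holds for every test function. Hence v is the weak derivative of u.


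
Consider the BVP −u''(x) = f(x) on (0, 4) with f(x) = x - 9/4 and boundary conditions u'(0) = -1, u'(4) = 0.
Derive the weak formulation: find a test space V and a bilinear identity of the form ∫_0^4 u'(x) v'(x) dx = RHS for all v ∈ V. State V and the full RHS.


V = H^1(0, 4) (v unrestricted at boundary; u is determined up to an additive constant); weak form: ∫_0^4 u'v' dx = ∫_0^4 (x - 9/4) v dx + v(0) for all v ∈ V.

Multiply both sides by a test function v and integrate from 0 to 4:
  ∫_0^4 −u''(x) v(x) dx = ∫_0^4 f(x) v(x) dx.
Integrate the LHS by parts once:
  ∫_0^4 −u'' v dx = −[u'(x) v(x)]_0^4 + ∫_0^4 u'(x) v'(x) dx.
Thus ∫_0^4 u'(x) v'(x) dx = ∫_0^4 f(x) v(x) dx + [u'(x) v(x)]_0^4.
Choose V so that boundary terms are either known or forced to vanish.
u has inhomogeneous Neumann u'(0) = -1, u'(4) = 0. [u' v]_0^4 = (0)·v(4) − (-1)·v(0) = v(0). Take V = H^1(0, 4); boundary term becomes part of RHS.
Weak formulation: find u (satisfying any essential BC) such that ∫_0^4 u'(x) v'(x) dx = ∫_0^4 f v dx + v(0) for all v ∈ V (Neumann data are natural BCs: they enter the RHS as boundary terms).
Substituting f(x) = x - 9/4, the right-hand side is ∫_0^4 (x - 9/4) v dx + v(0).
Compatibility check (pure Neumann): taking v ≡ 1 ∈ V gives 0 = ∫_0^4 f dx + (0) − (-1), i.e. ∫_0^4 f dx must equal u'(0) − u'(4) = -1. Indeed ∫_0^4 (x - 9/4) dx = -1, so the data are compatible. The solution is then unique only up to an additive constant (fix it e.g. by requiring ∫_0^4 u dx = 0).


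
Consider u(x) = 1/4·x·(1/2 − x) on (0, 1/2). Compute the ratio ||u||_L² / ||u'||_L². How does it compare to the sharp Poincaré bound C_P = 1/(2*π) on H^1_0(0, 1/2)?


||u||_L² / ||u'||_L² = sqrt(10)/20 < C_P = 1/(2*π).

u(x) = 1/4·x·(1/2 − x), so u'(x) = 1/8 - x/2.
u(x) = 1/4·x·(1/2 − x) vanishes at x = 0 and x = 1/2, so u ∈ H^1_0(0, 1/2). Differentiate via the product rule and integrate the resulting polynomials term by term.
  ∫_0^1/2 u² dx = ∫_0^1/2 (x^4/16 - x^3/16 + x^2/64) dx. Term by term:
    ∫_0^1/2 x^4/16 dx = 1/2560;  ∫_0^1/2 -x^3/16 dx = -1/1024;  ∫_0^1/2 x^2/64 dx = 1/1536.
  Sum: 1/2560 − 1/1024 + 1/1536 = 1/15360.
  ∫_0^1/2 (u')² dx = ∫_0^1/2 (x^2/4 - x/8 + 1/64) dx. Term by term:
    ∫_0^1/2 x^2/4 dx = 1/96;  ∫_0^1/2 -x/8 dx = -1/64;  ∫_0^1/2 1/64 dx = 1/128.
  Sum: 1/96 − 1/64 + 1/128 = 1/384.
∫_0^1/2 u² dx = 1/15360, so ||u||_L² = sqrt(15)/480.
∫_0^1/2 (u')² dx = 1/384, so ||u'||_L² = sqrt(6)/48.
Ratio ||u||_L² / ||u'||_L² = sqrt(10)/20.
Sharp Poincaré constant on H^1_0(0, 1/2) is C_P = L/π = 1/(2*π), achieved by sin(2*π·x).
A polynomial bump cannot attain the sharp Poincaré constant (only the first sine eigenfunction does), so the ratio is strictly less than C_P, consistent with ||u||_L² ≤ C_P ||u'||_L².


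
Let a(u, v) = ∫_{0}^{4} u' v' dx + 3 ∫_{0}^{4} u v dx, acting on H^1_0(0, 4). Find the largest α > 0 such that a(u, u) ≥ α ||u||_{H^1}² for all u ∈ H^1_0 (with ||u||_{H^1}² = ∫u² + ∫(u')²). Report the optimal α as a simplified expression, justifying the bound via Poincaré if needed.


α = 1

Coercivity of a(·,·) on H^1_0(0, 4) means a(u, u) ≥ α ||u||_{H^1}² for every u ∈ H^1_0.
The interval has length L = 4, and Poincaré/coercivity depend only on L. Here a(u, u) = ∫(u')² + (3)·∫u².
Here c = 3 ≥ 1, so a(u,u) = ∫(u')² + c∫u² ≥ ∫(u')² + ∫u² = ||u||_{H^1}², i.e. α = 1 works. No larger α is possible: a(u,u) ≥ α||u||_{H^1}² means (1−α)∫(u')² ≥ (α−c)∫u², and for the modes u_n = sin(nπ(x−x₀)/L) (x₀ the left endpoint) one has ∫u_n²/∫(u_n')² = (L/(nπ))² → 0, so a(u_n,u_n)/||u_n||_{H^1}² → 1. Hence the optimal constant is α = 1.
Therefore α = 1.


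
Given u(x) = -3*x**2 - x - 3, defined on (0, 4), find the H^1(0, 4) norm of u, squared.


||u||_{H^1}^2 = 53768/15

The H^1 norm (squared) on an interval (0, L) is
  ||u||_{H^1}^2 = ∫_0^L u(x)^2 dx + ∫_0^L u'(x)^2 dx.
Compute u'(x) = -6*x - 1.
Then u(x)^2 = 9*x**4 + 6*x**3 + 19*x**2 + 6*x + 9 and u'(x)^2 = 36*x**2 + 12*x + 1.
Integrate each monomial from 0 to 4 using ∫_0^4 c·x^n dx = c·4^(n+1)/(n+1):
  ∫_0^4 u(x)^2 dx = ∫_0^4 (9*x^4 + 6*x^3 + 19*x^2 + 6*x + 9) dx. Term by term:
    ∫_0^4 9*x^4 dx = 9216/5;  ∫_0^4 6*x^3 dx = 384;  ∫_0^4 19*x^2 dx = 1216/3;
    ∫_0^4 6*x dx = 48;  ∫_0^4 9 dx = 36.
  Sum: 9216/5 + 384 + 1216/3 + 48 + 36 = 40748/15.
  ∫_0^4 u'(x)^2 dx = ∫_0^4 (36*x^2 + 12*x + 1) dx. Term by term:
    ∫_0^4 36*x^2 dx = 768;  ∫_0^4 12*x dx = 96;  ∫_0^4 1 dx = 4.
  Sum: 768 + 96 + 4 = 868.
Adding: ||u||_{H^1}^2 = 40748/15 + 868 = 53768/15.


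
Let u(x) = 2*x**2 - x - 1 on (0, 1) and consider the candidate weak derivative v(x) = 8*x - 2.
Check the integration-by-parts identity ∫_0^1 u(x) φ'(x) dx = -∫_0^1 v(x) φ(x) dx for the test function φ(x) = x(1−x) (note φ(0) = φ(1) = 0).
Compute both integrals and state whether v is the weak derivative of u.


LHS = -1/6, RHS = -1/3. No, v is not the weak derivative of u.

u(x) = 2*x**2 - x - 1, classical derivative u'(x) = 4*x - 1.
φ(x) = x(1−x), so φ'(x) = 1 - 2*x.
Note φ(0) = φ(1) = 0, so the boundary term u·φ vanishes.
LHS = ∫_0^1 u(x) φ'(x) dx = ∫_0^1 (-4*x^3 + 4*x^2 + x - 1) dx. Term by term:
  ∫_0^1 -4*x^3 dx = -1;  ∫_0^1 4*x^2 dx = 4/3;  ∫_0^1 x dx = 1/2;
  ∫_0^1 -1 dx = -1.
Sum: -1 + 4/3 + 1/2 − 1 = -1/6.
So LHS = -1/6.
∫_0^1 v(x) φ(x) dx = ∫_0^1 (-8*x^3 + 10*x^2 - 2*x) dx. Term by term:
  ∫_0^1 -8*x^3 dx = -2;  ∫_0^1 10*x^2 dx = 10/3;  ∫_0^1 -2*x dx = -1.
Sum: -2 + 10/3 − 1 = 1/3.
So RHS = -∫_0^1 v(x) φ(x) dx = -1/3.
LHS − RHS = 1/6 ≠ 0, so the identity fails.
(For a valid weak derivative the identity must hold for EVERY test function, in particular this one. The failure shows v is NOT the weak derivative of u.)
Correct weak derivative would be u'(x) = 4*x - 1.


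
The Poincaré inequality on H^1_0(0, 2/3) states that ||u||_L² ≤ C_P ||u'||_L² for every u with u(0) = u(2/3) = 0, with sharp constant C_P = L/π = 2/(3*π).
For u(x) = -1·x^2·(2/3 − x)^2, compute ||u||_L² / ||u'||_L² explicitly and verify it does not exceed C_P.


||u||_L² / ||u'||_L² = sqrt(3)/9 < C_P = 2/(3*π).

u(x) = -1·x^2·(2/3 − x)^2, so u'(x) = 4*x*(-9*x^2 + 9*x - 2)/9.
u(x) = -1·x^2·(2/3 − x)^2 vanishes at x = 0 and x = 2/3, so u ∈ H^1_0(0, 2/3). Differentiate via the product rule and integrate the resulting polynomials term by term.
  ∫_0^2/3 u² dx = ∫_0^2/3 (x^8 - 8*x^7/3 + 8*x^6/3 - 32*x^5/27 + 16*x^4/81) dx. Term by term:
    ∫_0^2/3 x^8 dx = 512/177147;  ∫_0^2/3 -8*x^7/3 dx = -256/19683;  ∫_0^2/3 8*x^6/3 dx = 1024/45927;
    ∫_0^2/3 -32*x^5/27 dx = -1024/59049;  ∫_0^2/3 16*x^4/81 dx = 512/98415.
  Sum: 512/177147 − 256/19683 + 1024/45927 − 1024/59049 + 512/98415 = 256/6200145.
  ∫_0^2/3 (u')² dx = ∫_0^2/3 (16*x^6 - 32*x^5 + 208*x^4/9 - 64*x^3/9 + 64*x^2/81) dx. Term by term:
    ∫_0^2/3 16*x^6 dx = 2048/15309;  ∫_0^2/3 -32*x^5 dx = -1024/2187;  ∫_0^2/3 208*x^4/9 dx = 6656/10935;
    ∫_0^2/3 -64*x^3/9 dx = -256/729;  ∫_0^2/3 64*x^2/81 dx = 512/6561.
  Sum: 2048/15309 − 1024/2187 + 6656/10935 − 256/729 + 512/6561 = 256/229635.
∫_0^2/3 u² dx = 256/6200145, so ||u||_L² = 16*sqrt(105)/25515.
∫_0^2/3 (u')² dx = 256/229635, so ||u'||_L² = 16*sqrt(35)/2835.
Ratio ||u||_L² / ||u'||_L² = sqrt(3)/9.
Sharp Poincaré constant on H^1_0(0, 2/3) is C_P = L/π = 2/(3*π), achieved by sin(3*π/2·x).
A polynomial bump cannot attain the sharp Poincaré constant (only the first sine eigenfunction does), so the ratio is strictly less than C_P, consistent with ||u||_L² ≤ C_P ||u'||_L².


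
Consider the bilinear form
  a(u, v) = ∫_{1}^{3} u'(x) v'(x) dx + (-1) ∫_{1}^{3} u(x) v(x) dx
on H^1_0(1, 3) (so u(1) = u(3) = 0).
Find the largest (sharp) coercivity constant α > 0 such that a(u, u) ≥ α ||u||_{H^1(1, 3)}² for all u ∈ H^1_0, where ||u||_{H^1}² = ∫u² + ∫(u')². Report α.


α = (-4 + π^2)/(4 + π^2)

Coercivity of a(·,·) on H^1_0(1, 3) means a(u, u) ≥ α ||u||_{H^1}² for every u ∈ H^1_0.
The interval has length L = 2, and Poincaré/coercivity depend only on L. Here a(u, u) = ∫(u')² + (-1)·∫u².
Here c = -1 < 0 with |c| < (π/L)² = π^2/4, so coercivity still holds. The condition a(u,u) ≥ α||u||_{H^1}² reads (1−α)∫(u')² ≥ (α−c)∫u². Any admissible α is ≤ 1 (rapidly oscillating u have ∫u²/∫(u')² → 0), and α = 1 would force 0 ≥ (1−c)∫u², impossible since c < 1; so 1−α > 0. By the sharp Poincaré inequality on H^1_0 of an interval of length L, ∫(u')² ≥ (π/L)²∫u² with equality for the first sine mode sin(π(x−x₀)/L) (x₀ the left endpoint), so the inequality holds for all u iff (1−α)(π/L)² ≥ α − c, i.e. α ≤ ((π/L)² + c)/((π/L)² + 1) = (1 + c(L/π)²)/(1 + (L/π)²). (Direct route, valid since c ≤ 0: Poincaré gives c∫u² ≥ c(L/π)²∫(u')², so a(u,u) ≥ (1 + c(L/π)²)∫(u')², while ||u||_{H^1}² ≤ (1 + (L/π)²)∫(u')²; dividing yields the same α.) With (π/L)² = π^2/4 and c = -1, the largest admissible constant is α = ((π/L)² + c)/((π/L)² + 1).
Simplifying, α = (-4 + π^2)/(4 + π^2).


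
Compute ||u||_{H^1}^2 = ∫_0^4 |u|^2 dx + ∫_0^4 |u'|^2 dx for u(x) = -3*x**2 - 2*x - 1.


||u||_{H^1}^2 = 57548/15

The H^1 norm (squared) on an interval (0, L) is
  ||u||_{H^1}^2 = ∫_0^L u(x)^2 dx + ∫_0^L u'(x)^2 dx.
Compute u'(x) = -6*x - 2.
Then u(x)^2 = 9*x**4 + 12*x**3 + 10*x**2 + 4*x + 1 and u'(x)^2 = 36*x**2 + 24*x + 4.
Integrate each monomial from 0 to 4 using ∫_0^4 c·x^n dx = c·4^(n+1)/(n+1):
  ∫_0^4 u(x)^2 dx = ∫_0^4 (9*x^4 + 12*x^3 + 10*x^2 + 4*x + 1) dx. Term by term:
    ∫_0^4 9*x^4 dx = 9216/5;  ∫_0^4 12*x^3 dx = 768;  ∫_0^4 10*x^2 dx = 640/3;
    ∫_0^4 4*x dx = 32;  ∫_0^4 1 dx = 4.
  Sum: 9216/5 + 768 + 640/3 + 32 + 4 = 42908/15.
  ∫_0^4 u'(x)^2 dx = ∫_0^4 (36*x^2 + 24*x + 4) dx. Term by term:
    ∫_0^4 36*x^2 dx = 768;  ∫_0^4 24*x dx = 192;  ∫_0^4 4 dx = 16.
  Sum: 768 + 192 + 16 = 976.
Adding: ||u||_{H^1}^2 = 42908/15 + 976 = 57548/15.


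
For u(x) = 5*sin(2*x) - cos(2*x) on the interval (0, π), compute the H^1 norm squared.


||u||_{H^1(0,π)}^2 = 65*π

u'(x) = 2*sin(2*x) + 10*cos(2*x).
Expand u² and (u')² and integrate term by term on (0, π), using: for integers n ≥ 1, ∫_0^π sin²(nx) dx = ∫_0^π cos²(nx) dx = π/2; for n ≠ n', ∫_0^π sin(nx)sin(n'x) dx = ∫_0^π cos(nx)cos(n'x) dx = 0; and by product-to-sum, ∫_0^π sin(nx)cos(n'x) dx = ½∫_0^π [sin((n+n')x) + sin((n−n')x)] dx, which is 0 when n+n' is even and 2n/(n²−n'²) when n+n' is odd (it need not vanish on (0, π)).
  u² squared terms: (-1)²·∫cos(2x)² dx = 1·π/2 = π/2;  (5)²·∫sin(2x)² dx = 25·π/2 = 25*π/2.
  u² cross terms: 2·(-1)·(5)·∫cos(2x)·sin(2x) dx = -10·(0) = 0.
  So ∫_0^π u² dx = π/2 + 25*π/2 + 0 = 13*π.
  (u')² squared terms: (2)²·∫sin(2x)² dx = 4·π/2 = 2*π;  (10)²·∫cos(2x)² dx = 100·π/2 = 50*π.
  (u')² cross terms: 2·(2)·(10)·∫sin(2x)·cos(2x) dx = 40·(0) = 0.
  So ∫_0^π (u')² dx = 2*π + 50*π + 0 = 52*π.
||u||_{H^1}^2 = (13*π) + (52*π) = 65*π.


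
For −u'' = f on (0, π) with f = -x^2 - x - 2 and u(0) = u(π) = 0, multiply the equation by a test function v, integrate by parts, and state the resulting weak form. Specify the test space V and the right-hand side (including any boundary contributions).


V = H^1_0(0, π) (so v(0) = v(π) = 0); weak form: ∫_0^π u'v' dx = ∫_0^π (-x^2 - x - 2) v dx for all v ∈ V.

Multiply both sides by a test function v and integrate from 0 to π:
  ∫_0^π −u''(x) v(x) dx = ∫_0^π f(x) v(x) dx.
Integrate the LHS by parts once:
  ∫_0^π −u'' v dx = −[u'(x) v(x)]_0^π + ∫_0^π u'(x) v'(x) dx.
Thus ∫_0^π u'(x) v'(x) dx = ∫_0^π f(x) v(x) dx + [u'(x) v(x)]_0^π.
Choose V so that boundary terms are either known or forced to vanish.
u is Dirichlet: u(0) = u(π) = 0. Let V = H^1_0(0, π); then v(0) = v(π) = 0, and [u' v]_0^π = 0.
Weak formulation: find u (satisfying any essential BC) such that ∫_0^π u'(x) v'(x) dx = ∫_0^π f v dx for all v ∈ V.
Substituting f(x) = -x^2 - x - 2, the right-hand side is ∫_0^π (-x^2 - x - 2) v dx.


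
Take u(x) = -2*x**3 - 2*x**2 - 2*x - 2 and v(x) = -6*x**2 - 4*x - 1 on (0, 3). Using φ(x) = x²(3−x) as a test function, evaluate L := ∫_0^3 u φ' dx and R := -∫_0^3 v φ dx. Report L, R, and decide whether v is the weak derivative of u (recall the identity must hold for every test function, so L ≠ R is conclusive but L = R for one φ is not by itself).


LHS = 2079/10, RHS = 4023/20. No, v is not the weak derivative of u.

u(x) = -2*x**3 - 2*x**2 - 2*x - 2, classical derivative u'(x) = -6*x**2 - 4*x - 2.
φ(x) = x²(3−x), so φ'(x) = 3*x*(2 - x).
Note φ(0) = φ(3) = 0, so the boundary term u·φ vanishes.
LHS = ∫_0^3 u(x) φ'(x) dx = ∫_0^3 (6*x^5 - 6*x^4 - 6*x^3 - 6*x^2 - 12*x) dx. Term by term:
  ∫_0^3 6*x^5 dx = 729;  ∫_0^3 -6*x^4 dx = -1458/5;  ∫_0^3 -6*x^3 dx = -243/2;
  ∫_0^3 -6*x^2 dx = -54;  ∫_0^3 -12*x dx = -54.
Sum: 729 − 1458/5 − 243/2 − 54 − 54 = 2079/10.
So LHS = 2079/10.
∫_0^3 v(x) φ(x) dx = ∫_0^3 (6*x^5 - 14*x^4 - 11*x^3 - 3*x^2) dx. Term by term:
  ∫_0^3 6*x^5 dx = 729;  ∫_0^3 -14*x^4 dx = -3402/5;  ∫_0^3 -11*x^3 dx = -891/4;
  ∫_0^3 -3*x^2 dx = -27.
Sum: 729 − 3402/5 − 891/4 − 27 = -4023/20.
So RHS = -∫_0^3 v(x) φ(x) dx = 4023/20.
LHS − RHS = 27/4 ≠ 0, so the identity fails.
(For a valid weak derivative the identity must hold for EVERY test function, in particular this one. The failure shows v is NOT the weak derivative of u.)
Correct weak derivative would be u'(x) = -6*x**2 - 4*x - 2.


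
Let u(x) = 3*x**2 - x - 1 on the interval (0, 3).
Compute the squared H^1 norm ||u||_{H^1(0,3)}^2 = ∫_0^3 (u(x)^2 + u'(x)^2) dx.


||u||_{H^1}^2 = 5559/10

The H^1 norm (squared) on an interval (0, L) is
  ||u||_{H^1}^2 = ∫_0^L u(x)^2 dx + ∫_0^L u'(x)^2 dx.
Compute u'(x) = 6*x - 1.
Then u(x)^2 = 9*x**4 - 6*x**3 - 5*x**2 + 2*x + 1 and u'(x)^2 = 36*x**2 - 12*x + 1.
Integrate each monomial from 0 to 3 using ∫_0^3 c·x^n dx = c·3^(n+1)/(n+1):
  ∫_0^3 u(x)^2 dx = ∫_0^3 (9*x^4 - 6*x^3 - 5*x^2 + 2*x + 1) dx. Term by term:
    ∫_0^3 9*x^4 dx = 2187/5;  ∫_0^3 -6*x^3 dx = -243/2;  ∫_0^3 -5*x^2 dx = -45;
    ∫_0^3 2*x dx = 9;  ∫_0^3 1 dx = 3.
  Sum: 2187/5 − 243/2 − 45 + 9 + 3 = 2829/10.
  ∫_0^3 u'(x)^2 dx = ∫_0^3 (36*x^2 - 12*x + 1) dx. Term by term:
    ∫_0^3 36*x^2 dx = 324;  ∫_0^3 -12*x dx = -54;  ∫_0^3 1 dx = 3.
  Sum: 324 − 54 + 3 = 273.
Adding: ||u||_{H^1}^2 = 2829/10 + 273 = 5559/10.


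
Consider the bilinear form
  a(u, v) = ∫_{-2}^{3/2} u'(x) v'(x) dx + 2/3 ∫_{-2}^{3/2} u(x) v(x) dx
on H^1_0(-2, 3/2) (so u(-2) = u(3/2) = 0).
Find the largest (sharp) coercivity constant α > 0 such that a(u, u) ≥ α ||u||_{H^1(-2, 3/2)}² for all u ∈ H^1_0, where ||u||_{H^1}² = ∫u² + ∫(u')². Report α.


α = 2*(49 + 6*π^2)/(3*(4*π^2 + 49))

Coercivity of a(·,·) on H^1_0(-2, 3/2) means a(u, u) ≥ α ||u||_{H^1}² for every u ∈ H^1_0.
The interval has length L = 7/2, and Poincaré/coercivity depend only on L. Here a(u, u) = ∫(u')² + (2/3)·∫u².
Here 0 < c = 2/3 < 1. The condition a(u,u) ≥ α||u||_{H^1}² reads (1−α)∫(u')² ≥ (α−c)∫u². Any admissible α is ≤ 1 (rapidly oscillating u have ∫u²/∫(u')² → 0), and α = 1 would force 0 ≥ (1−c)∫u², impossible since c < 1; so 1−α > 0. By the sharp Poincaré inequality on H^1_0 of an interval of length L, ∫(u')² ≥ (π/L)²∫u² with equality for the first sine mode sin(π(x−x₀)/L) (x₀ the left endpoint), so the inequality holds for all u iff (1−α)(π/L)² ≥ α − c, i.e. α ≤ ((π/L)² + c)/((π/L)² + 1) = (1 + c(L/π)²)/(1 + (L/π)²). With (π/L)² = 4*π^2/49 and c = 2/3, the largest admissible constant is α = ((π/L)² + c)/((π/L)² + 1).
Simplifying, α = 2*(49 + 6*π^2)/(3*(4*π^2 + 49)).


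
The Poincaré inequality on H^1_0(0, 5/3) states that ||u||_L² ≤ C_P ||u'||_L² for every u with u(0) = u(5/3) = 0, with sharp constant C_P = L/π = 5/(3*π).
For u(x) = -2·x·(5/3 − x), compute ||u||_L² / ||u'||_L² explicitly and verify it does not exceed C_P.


||u||_L² / ||u'||_L² = sqrt(10)/6 < C_P = 5/(3*π).

u(x) = -2·x·(5/3 − x), so u'(x) = 4*x - 10/3.
u(x) = -2·x·(5/3 − x) vanishes at x = 0 and x = 5/3, so u ∈ H^1_0(0, 5/3). Differentiate via the product rule and integrate the resulting polynomials term by term.
  ∫_0^5/3 u² dx = ∫_0^5/3 (4*x^4 - 40*x^3/3 + 100*x^2/9) dx. Term by term:
    ∫_0^5/3 4*x^4 dx = 2500/243;  ∫_0^5/3 -40*x^3/3 dx = -6250/243;  ∫_0^5/3 100*x^2/9 dx = 12500/729.
  Sum: 2500/243 − 6250/243 + 12500/729 = 1250/729.
  ∫_0^5/3 (u')² dx = ∫_0^5/3 (16*x^2 - 80*x/3 + 100/9) dx. Term by term:
    ∫_0^5/3 16*x^2 dx = 2000/81;  ∫_0^5/3 -80*x/3 dx = -1000/27;  ∫_0^5/3 100/9 dx = 500/27.
  Sum: 2000/81 − 1000/27 + 500/27 = 500/81.
∫_0^5/3 u² dx = 1250/729, so ||u||_L² = 25*sqrt(2)/27.
∫_0^5/3 (u')² dx = 500/81, so ||u'||_L² = 10*sqrt(5)/9.
Ratio ||u||_L² / ||u'||_L² = sqrt(10)/6.
Sharp Poincaré constant on H^1_0(0, 5/3) is C_P = L/π = 5/(3*π), achieved by sin(3*π/5·x).
A polynomial bump cannot attain the sharp Poincaré constant (only the first sine eigenfunction does), so the ratio is strictly less than C_P, consistent with ||u||_L² ≤ C_P ||u'||_L².


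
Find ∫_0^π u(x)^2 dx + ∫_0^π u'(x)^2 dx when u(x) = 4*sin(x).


||u||_{H^1(0,π)}^2 = 16*π

u'(x) = 4*cos(x).
Expand u² and (u')² and integrate term by term on (0, π), using: for integers n ≥ 1, ∫_0^π sin²(nx) dx = ∫_0^π cos²(nx) dx = π/2; for n ≠ n', ∫_0^π sin(nx)sin(n'x) dx = ∫_0^π cos(nx)cos(n'x) dx = 0; and by product-to-sum, ∫_0^π sin(nx)cos(n'x) dx = ½∫_0^π [sin((n+n')x) + sin((n−n')x)] dx, which is 0 when n+n' is even and 2n/(n²−n'²) when n+n' is odd (it need not vanish on (0, π)).
  u² squared terms: (4)²·∫sin(x)² dx = 16·π/2 = 8*π.
  So ∫_0^π u² dx = 8*π.
  (u')² squared terms: (4)²·∫cos(x)² dx = 16·π/2 = 8*π.
  So ∫_0^π (u')² dx = 8*π.
||u||_{H^1}^2 = (8*π) + (8*π) = 16*π.


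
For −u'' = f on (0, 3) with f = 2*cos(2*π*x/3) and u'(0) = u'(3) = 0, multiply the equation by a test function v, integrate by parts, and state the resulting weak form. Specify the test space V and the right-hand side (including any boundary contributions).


V = H^1(0, 3) (no boundary constraint on v; u is determined up to an additive constant); weak form: ∫_0^3 u'v' dx = ∫_0^3 (2*cos(2*π*x/3)) v dx for all v ∈ V.

Multiply both sides by a test function v and integrate from 0 to 3:
  ∫_0^3 −u''(x) v(x) dx = ∫_0^3 f(x) v(x) dx.
Integrate the LHS by parts once:
  ∫_0^3 −u'' v dx = −[u'(x) v(x)]_0^3 + ∫_0^3 u'(x) v'(x) dx.
Thus ∫_0^3 u'(x) v'(x) dx = ∫_0^3 f(x) v(x) dx + [u'(x) v(x)]_0^3.
Choose V so that boundary terms are either known or forced to vanish.
u has homogeneous Neumann: u'(0) = u'(3) = 0. So [u' v]_0^3 = 0·v(3) − 0·v(0) = 0 for any v; take V = H^1(0, 3).
Weak formulation: find u (satisfying any essential BC) such that ∫_0^3 u'(x) v'(x) dx = ∫_0^3 f v dx for all v ∈ V (homogeneous Neumann, so boundary terms vanish).
Substituting f(x) = 2*cos(2*π*x/3), the right-hand side is ∫_0^3 (2*cos(2*π*x/3)) v dx.
Compatibility check (pure Neumann): taking v ≡ 1 ∈ V gives 0 = ∫_0^3 f dx + (0) − (0), i.e. ∫_0^3 f dx must equal u'(0) − u'(3) = 0. Indeed ∫_0^3 (2*cos(2*π*x/3)) dx = 0, so the data are compatible. The solution is then unique only up to an additive constant (fix it e.g. by requiring ∫_0^3 u dx = 0).


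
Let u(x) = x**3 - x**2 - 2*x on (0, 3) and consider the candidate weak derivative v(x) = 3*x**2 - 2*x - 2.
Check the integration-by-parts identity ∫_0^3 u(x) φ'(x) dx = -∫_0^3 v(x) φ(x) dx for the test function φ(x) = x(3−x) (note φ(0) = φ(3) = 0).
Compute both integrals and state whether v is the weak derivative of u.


LHS = -279/20, RHS = -279/20. Yes, v = u' weakly.

u(x) = x**3 - x**2 - 2*x, classical derivative u'(x) = 3*x**2 - 2*x - 2.
φ(x) = x(3−x), so φ'(x) = 3 - 2*x.
Note φ(0) = φ(3) = 0, so the boundary term u·φ vanishes.
LHS = ∫_0^3 u(x) φ'(x) dx = ∫_0^3 (-2*x^4 + 5*x^3 + x^2 - 6*x) dx. Term by term:
  ∫_0^3 -2*x^4 dx = -486/5;  ∫_0^3 5*x^3 dx = 405/4;  ∫_0^3 x^2 dx = 9;
  ∫_0^3 -6*x dx = -27.
Sum: -486/5 + 405/4 + 9 − 27 = -279/20.
So LHS = -279/20.
∫_0^3 v(x) φ(x) dx = ∫_0^3 (-3*x^4 + 11*x^3 - 4*x^2 - 6*x) dx. Term by term:
  ∫_0^3 -3*x^4 dx = -729/5;  ∫_0^3 11*x^3 dx = 891/4;  ∫_0^3 -4*x^2 dx = -36;
  ∫_0^3 -6*x dx = -27.
Sum: -729/5 + 891/4 − 36 − 27 = 279/20.
So RHS = -∫_0^3 v(x) φ(x) dx = -279/20.
LHS = RHS, so the identity holds for this test φ.
Moreover u is smooth here and v(x) = u'(x) = 3*x**2 - 2*x - 2 pointwise, so the identity holds for every test function. Hence v is the weak derivative of u.


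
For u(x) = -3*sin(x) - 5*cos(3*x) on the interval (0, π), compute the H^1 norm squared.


||u||_{H^1(0,π)}^2 = 134*π

u'(x) = 15*sin(3*x) - 3*cos(x).
Expand u² and (u')² and integrate term by term on (0, π), using: for integers n ≥ 1, ∫_0^π sin²(nx) dx = ∫_0^π cos²(nx) dx = π/2; for n ≠ n', ∫_0^π sin(nx)sin(n'x) dx = ∫_0^π cos(nx)cos(n'x) dx = 0; and by product-to-sum, ∫_0^π sin(nx)cos(n'x) dx = ½∫_0^π [sin((n+n')x) + sin((n−n')x)] dx, which is 0 when n+n' is even and 2n/(n²−n'²) when n+n' is odd (it need not vanish on (0, π)).
  u² squared terms: (-5)²·∫cos(3x)² dx = 25·π/2 = 25*π/2;  (-3)²·∫sin(x)² dx = 9·π/2 = 9*π/2.
  u² cross terms: 2·(-5)·(-3)·∫cos(3x)·sin(x) dx = 30·(0) = 0.
  So ∫_0^π u² dx = 25*π/2 + 9*π/2 + 0 = 17*π.
  (u')² squared terms: (-3)²·∫cos(x)² dx = 9·π/2 = 9*π/2;  (15)²·∫sin(3x)² dx = 225·π/2 = 225*π/2.
  (u')² cross terms: 2·(-3)·(15)·∫cos(x)·sin(3x) dx = -90·(0) = 0.
  So ∫_0^π (u')² dx = 9*π/2 + 225*π/2 + 0 = 117*π.
||u||_{H^1}^2 = (17*π) + (117*π) = 134*π.


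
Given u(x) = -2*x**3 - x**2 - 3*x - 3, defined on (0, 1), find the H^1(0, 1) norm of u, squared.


||u||_{H^1}^2 = 5101/70

The H^1 norm (squared) on an interval (0, L) is
  ||u||_{H^1}^2 = ∫_0^L u(x)^2 dx + ∫_0^L u'(x)^2 dx.
Compute u'(x) = -6*x**2 - 2*x - 3.
Then u(x)^2 = 4*x**6 + 4*x**5 + 13*x**4 + 18*x**3 + 15*x**2 + 18*x + 9 and u'(x)^2 = 36*x**4 + 24*x**3 + 40*x**2 + 12*x + 9.
Integrate each monomial from 0 to 1 using ∫_0^1 c·x^n dx = c·1^(n+1)/(n+1):
  ∫_0^1 u(x)^2 dx = ∫_0^1 (4*x^6 + 4*x^5 + 13*x^4 + 18*x^3 + 15*x^2 + 18*x + 9) dx. Term by term:
    ∫_0^1 4*x^6 dx = 4/7;  ∫_0^1 4*x^5 dx = 2/3;  ∫_0^1 13*x^4 dx = 13/5;
    ∫_0^1 18*x^3 dx = 9/2;  ∫_0^1 15*x^2 dx = 5;  ∫_0^1 18*x dx = 9;
    ∫_0^1 9 dx = 9.
  Sum: 4/7 + 2/3 + 13/5 + 9/2 + 5 + 9 + 9 = 6581/210.
  ∫_0^1 u'(x)^2 dx = ∫_0^1 (36*x^4 + 24*x^3 + 40*x^2 + 12*x + 9) dx. Term by term:
    ∫_0^1 36*x^4 dx = 36/5;  ∫_0^1 24*x^3 dx = 6;  ∫_0^1 40*x^2 dx = 40/3;
    ∫_0^1 12*x dx = 6;  ∫_0^1 9 dx = 9.
  Sum: 36/5 + 6 + 40/3 + 6 + 9 = 623/15.
Adding: ||u||_{H^1}^2 = 6581/210 + 623/15 = 5101/70.


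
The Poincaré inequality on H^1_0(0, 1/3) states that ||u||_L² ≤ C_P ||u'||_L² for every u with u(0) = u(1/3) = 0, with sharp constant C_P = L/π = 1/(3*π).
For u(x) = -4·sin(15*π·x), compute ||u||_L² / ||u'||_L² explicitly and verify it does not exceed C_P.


||u||_L² / ||u'||_L² = 1/(15*π) < C_P = 1/(3*π).

u(x) = -4·sin(15*π·x), so u'(x) = -60*π*cos(15*π*x).
Writing u(x) = A·sin(kπx/L) with A = -4 and k = 5, use ∫_0^L sin²(kπx/L) dx = L/2 and ∫_0^L cos²(kπx/L) dx = L/2.
u² = 16·sin²(15*π·x) and (u')² = 3600*π^2·cos²(15*π·x), and each of sin², cos² integrates to L/2 = 1/6 over (0, 1/3).
∫_0^1/3 u² dx = 8/3, so ||u||_L² = 2*sqrt(6)/3.
∫_0^1/3 (u')² dx = 600*π^2, so ||u'||_L² = 10*sqrt(6)*π.
Ratio ||u||_L² / ||u'||_L² = 1/(15*π).
Sharp Poincaré constant on H^1_0(0, 1/3) is C_P = L/π = 1/(3*π), achieved by sin(3*π·x).
This is the k = 5 harmonic; the ratio L/(kπ) is strictly less than C_P = L/π, consistent with the sharp inequality ||u||_L² ≤ C_P ||u'||_L².
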